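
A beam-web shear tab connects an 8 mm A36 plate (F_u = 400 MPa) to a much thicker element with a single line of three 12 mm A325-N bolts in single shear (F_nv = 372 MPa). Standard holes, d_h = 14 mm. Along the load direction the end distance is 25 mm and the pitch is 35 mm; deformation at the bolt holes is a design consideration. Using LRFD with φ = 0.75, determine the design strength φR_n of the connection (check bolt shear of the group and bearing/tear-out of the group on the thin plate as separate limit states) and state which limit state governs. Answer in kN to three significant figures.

94.7 kN (bolt shear governs)

Bolt shear: A_b = π·12²/4 = 113.1 mm²; R_n = 372 × 113.1 × 3 × 1 / 1000 = 126.2 kN → 0.75 × 126.2 = 94.7 kN.
Bearing (1.2 l_c t F_u ≤ 2.4 d t F_u): upper limit = 2.4·12·8·400 / 1000 = 92.16 kN.
  Edge l_c = 25 − 14/2 = 18 → r_n = 69.12 kN; interior l_c = 35 − 14 = 21 → r_n = 80.64 kN.
  R_n,bearing = 1·69.12 + 2·80.64 = 230.4 kN → 0.75 × 230.4 = 173 kN.
Bolt shear governs: 94.7 kN.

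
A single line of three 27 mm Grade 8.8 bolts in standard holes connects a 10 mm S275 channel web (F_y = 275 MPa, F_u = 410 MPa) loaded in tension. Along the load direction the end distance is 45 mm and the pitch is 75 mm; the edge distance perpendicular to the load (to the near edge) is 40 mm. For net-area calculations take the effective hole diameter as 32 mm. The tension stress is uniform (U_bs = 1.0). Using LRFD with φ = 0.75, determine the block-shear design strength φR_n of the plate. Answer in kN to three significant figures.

Shear plane L_v = 45 + 2·75 = 195 mm; A_gv = 195 × 10 = 1950 mm².
A_nv = (195 − 2.5·32) × 10 = 1150 mm².
A_nt = (40 − 0.5·32) × 10 = 240 mm².
0.6 F_u A_nv = 282.9 kN; 0.6 F_y A_gv = 321.8 kN → shear rupture governs the shear term.
R_n = 282.9 + 1.0 × 410 × 240 / 1000 = 381.3 kN.
Design strength φR_n = 0.75 × 381.3 = 286 kN.

286 kN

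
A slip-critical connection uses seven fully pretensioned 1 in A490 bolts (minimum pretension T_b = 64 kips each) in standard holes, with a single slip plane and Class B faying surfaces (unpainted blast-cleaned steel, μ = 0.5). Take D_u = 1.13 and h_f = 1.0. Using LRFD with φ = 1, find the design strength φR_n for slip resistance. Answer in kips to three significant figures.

253 kips

R_n = μ · D_u · h_f · T_b · n_s · n_b = 0.5 × 1.13 × 1.0 × 64 × 1 × 7 = 253.1 kips.
Design strength φR_n = 1 × 253.1 = 253 kips.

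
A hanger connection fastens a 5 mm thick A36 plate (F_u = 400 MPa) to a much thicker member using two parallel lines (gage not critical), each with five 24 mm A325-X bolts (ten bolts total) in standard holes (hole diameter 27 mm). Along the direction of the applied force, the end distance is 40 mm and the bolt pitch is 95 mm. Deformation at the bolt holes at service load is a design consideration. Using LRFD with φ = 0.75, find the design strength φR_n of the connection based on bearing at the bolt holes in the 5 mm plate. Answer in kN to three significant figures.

787 kN

Per bolt r_n = 1.2 l_c t F_u ≤ 2.4 d t F_u; upper limit = 2.4 × 24 × 5 × 400 / 1000 = 115.2 kN.
Edge bolt: l_c = 40 − 27/2 = 26.5 mm → 1.2 × 26.5 × 5 × 400 / 1000 = 63.6 → r_n = 63.6 kN.
Interior bolts: l_c = 95 − 27 = 68 mm → 1.2 × 68 × 5 × 400 / 1000 = 163.2 → r_n = 115.2 kN.
R_n = 2 × 63.6 + 8 × 115.2 = 1049 kN.
Design strength φR_n = 0.75 × 1049 = 787 kN.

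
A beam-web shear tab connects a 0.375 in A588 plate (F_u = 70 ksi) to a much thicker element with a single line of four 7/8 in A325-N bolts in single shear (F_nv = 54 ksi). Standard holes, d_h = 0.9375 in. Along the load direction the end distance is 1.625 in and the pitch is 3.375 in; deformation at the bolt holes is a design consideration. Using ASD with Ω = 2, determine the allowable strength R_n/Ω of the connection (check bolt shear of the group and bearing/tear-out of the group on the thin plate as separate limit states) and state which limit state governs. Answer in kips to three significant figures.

Bolt shear: A_b = π·0.875²/4 = 0.6013 in²; R_n = 54 × 0.6013 × 4 × 1 = 129.9 kips → 129.9 / 2 = 64.9 kips.
Bearing (1.2 l_c t F_u ≤ 2.4 d t F_u): upper limit = 2.4·0.875·0.375·70 = 55.13 kips.
  Edge l_c = 1.625 − 0.9375/2 = 1.156 → r_n = 36.42 kips; interior l_c = 3.375 − 0.9375 = 2.438 → r_n = 55.13 kips.
  R_n,bearing = 1·36.42 + 3·55.13 = 201.8 kips → 201.8 / 2 = 101 kips.
Bolt shear governs: 64.9 kips.

64.9 kips (bolt shear governs)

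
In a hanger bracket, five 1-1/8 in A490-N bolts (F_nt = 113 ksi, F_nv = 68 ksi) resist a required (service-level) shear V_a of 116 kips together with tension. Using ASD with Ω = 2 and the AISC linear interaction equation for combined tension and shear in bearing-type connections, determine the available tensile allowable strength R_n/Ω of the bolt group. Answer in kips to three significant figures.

172 kips

A_b = π·1.125²/4 = 0.994 in²; f_rv = 116 / (5 × 0.994) = 23.34 ksi.
F'_nt = 1.3 F_nt − (Ω F_nt / F_nv) f_rv = 1.3·113 − (2·113/68)·23.34 = 69.33 ksi, capped at F_nt → F'_nt = 69.33 ksi.
R_n = F'_nt · A_b · n = 69.33 × 0.994 × 5 = 344.6 kips.
Allowable strength R_n/Ω = 344.6 / 2 = 172 kips.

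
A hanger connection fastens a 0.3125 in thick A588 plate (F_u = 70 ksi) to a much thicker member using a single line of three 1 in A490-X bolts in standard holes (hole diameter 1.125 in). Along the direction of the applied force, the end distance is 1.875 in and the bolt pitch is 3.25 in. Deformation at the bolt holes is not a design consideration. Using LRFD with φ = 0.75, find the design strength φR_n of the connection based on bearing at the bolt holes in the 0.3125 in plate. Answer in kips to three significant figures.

131 kips

Per bolt r_n = 1.5 l_c t F_u ≤ 3.0 d t F_u; upper limit = 3.0 × 1 × 0.3125 × 70 = 65.62 kips.
Edge bolt: l_c = 1.875 − 1.125/2 = 1.312 in → 1.5 × 1.312 × 0.3125 × 70 = 43.07 → r_n = 43.07 kips.
Interior bolts: l_c = 3.25 − 1.125 = 2.125 in → 1.5 × 2.125 × 0.3125 × 70 = 69.73 → r_n = 65.62 kips.
R_n = 1 × 43.07 + 2 × 65.62 = 174.3 kips.
Design strength φR_n = 0.75 × 174.3 = 131 kips.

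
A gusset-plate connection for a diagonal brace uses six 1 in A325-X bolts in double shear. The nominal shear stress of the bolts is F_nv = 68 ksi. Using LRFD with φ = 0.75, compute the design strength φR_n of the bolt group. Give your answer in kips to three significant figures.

481 kips

A_b = π × 1² / 4 = 0.7854 in².
R_n = F_nv · A_b · n · n_s = 68 × 0.7854 × 6 × 2 = 640.9 kips.
Design strength φR_n = 0.75 × 640.9 = 481 kips.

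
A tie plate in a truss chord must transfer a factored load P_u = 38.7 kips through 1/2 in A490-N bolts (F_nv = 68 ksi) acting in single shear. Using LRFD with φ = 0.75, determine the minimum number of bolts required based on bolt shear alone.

4 bolts

A_b = π·0.5²/4 = 0.1963 in².
Per-bolt design strength φR_n = 0.75 × 68 × 0.1963 × 1 = 10.01 kips.
n ≥ 38.7 / 10.01 = 3.865 → use 4 bolts.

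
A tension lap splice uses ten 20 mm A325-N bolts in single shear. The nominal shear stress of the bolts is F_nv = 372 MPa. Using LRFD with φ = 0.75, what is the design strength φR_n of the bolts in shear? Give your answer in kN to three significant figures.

A_b = π × 20² / 4 = 314.2 mm².
R_n = F_nv · A_b · n · n_s = 372 × 314.2 × 10 × 1 / 1000 = 1169 kN.
Design strength φR_n = 0.75 × 1169 = 877 kN.

877 kN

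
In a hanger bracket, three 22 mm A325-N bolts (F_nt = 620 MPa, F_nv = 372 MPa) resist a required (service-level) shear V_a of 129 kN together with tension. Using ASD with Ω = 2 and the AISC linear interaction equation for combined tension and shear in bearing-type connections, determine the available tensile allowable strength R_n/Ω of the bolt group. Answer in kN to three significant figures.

245 kN

A_b = π·22²/4 = 380.1 mm²; f_rv = 129 × 1000 / (3 × 380.1) = 113.1 MPa.
F'_nt = 1.3 F_nt − (Ω F_nt / F_nv) f_rv = 1.3·620 − (2·620/372)·113.1 = 428.9 MPa, capped at F_nt → F'_nt = 428.9 MPa.
R_n = F'_nt · A_b · n = 428.9 × 380.1 × 3 / 1000 = 489.2 kN.
Allowable strength R_n/Ω = 489.2 / 2 = 245 kN.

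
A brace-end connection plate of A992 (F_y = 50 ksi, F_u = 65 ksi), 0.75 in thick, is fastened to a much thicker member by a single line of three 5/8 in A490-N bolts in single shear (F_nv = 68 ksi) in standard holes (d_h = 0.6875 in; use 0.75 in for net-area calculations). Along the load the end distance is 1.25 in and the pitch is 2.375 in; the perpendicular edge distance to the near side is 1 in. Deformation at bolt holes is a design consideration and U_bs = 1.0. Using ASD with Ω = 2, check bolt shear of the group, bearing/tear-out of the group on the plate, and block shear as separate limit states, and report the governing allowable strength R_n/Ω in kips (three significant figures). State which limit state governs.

31.3 kips (bolt shear governs)

Bolt shear: A_b = π·0.625²/4 = 0.3068 in²; R_n = 68 × 0.3068 × 3 × 1 = 62.59 kips → 62.59 / 2 = 31.3 kips.
Bearing: edge l_c = 0.9062, r_n = 53.02 kips; interior l_c = 1.688, r_n = 73.12 kips; R_n = 53.02 + 2·73.12 = 199.3 kips → 99.6 kips.
Block shear: A_gv = 4.5, A_nv = 3.094, A_nt = 0.4688 in²; R_n = min(0.6F_uA_nv, 0.6F_yA_gv) + U_bs·F_u·A_nt = 151.1 kips → 75.6 kips.
Bolt shear governs: 31.3 kips.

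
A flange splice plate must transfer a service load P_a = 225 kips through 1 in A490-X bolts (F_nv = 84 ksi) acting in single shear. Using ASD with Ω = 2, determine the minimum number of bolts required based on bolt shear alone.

7 bolts

A_b = π·1²/4 = 0.7854 in².
Per-bolt allowable strength R_n/Ω = 84 × 0.7854 × 1 / 2 = 32.99 kips.
n ≥ 225 / 32.99 = 6.821 → use 7 bolts.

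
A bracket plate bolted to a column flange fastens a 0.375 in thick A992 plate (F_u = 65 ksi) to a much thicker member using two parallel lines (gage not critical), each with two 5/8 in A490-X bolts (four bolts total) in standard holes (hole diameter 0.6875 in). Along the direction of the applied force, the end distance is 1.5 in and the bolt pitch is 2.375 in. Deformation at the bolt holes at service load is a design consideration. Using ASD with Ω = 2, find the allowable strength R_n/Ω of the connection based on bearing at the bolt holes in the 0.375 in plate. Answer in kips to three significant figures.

70.4 kips

Per bolt r_n = 1.2 l_c t F_u ≤ 2.4 d t F_u; upper limit = 2.4 × 0.625 × 0.375 × 65 = 36.56 kips.
Edge bolt: l_c = 1.5 − 0.6875/2 = 1.156 in → 1.2 × 1.156 × 0.375 × 65 = 33.82 → r_n = 33.82 kips.
Interior bolts: l_c = 2.375 − 0.6875 = 1.688 in → 1.2 × 1.688 × 0.375 × 65 = 49.36 → r_n = 36.56 kips.
R_n = 2 × 33.82 + 2 × 36.56 = 140.8 kips.
Allowable strength R_n/Ω = 140.8 / 2 = 70.4 kips.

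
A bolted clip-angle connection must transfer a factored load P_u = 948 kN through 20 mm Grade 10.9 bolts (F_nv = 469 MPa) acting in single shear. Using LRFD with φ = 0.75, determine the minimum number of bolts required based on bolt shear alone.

9 bolts

A_b = π·20²/4 = 314.2 mm².
Per-bolt design strength φR_n = 0.75 × 469 × 314.2 × 1 / 1000 = 110.5 kN.
n ≥ 948 / 110.5 = 8.579 → use 9 bolts.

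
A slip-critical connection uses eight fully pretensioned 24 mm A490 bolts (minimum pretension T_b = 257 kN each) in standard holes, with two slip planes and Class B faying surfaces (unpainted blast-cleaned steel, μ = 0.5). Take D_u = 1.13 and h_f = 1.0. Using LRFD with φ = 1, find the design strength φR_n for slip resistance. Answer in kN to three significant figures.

R_n = μ · D_u · h_f · T_b · n_s · n_b = 0.5 × 1.13 × 1.0 × 257 × 2 × 8 = 2323 kN.
Design strength φR_n = 1 × 2323 = 2320 kN.

2320 kN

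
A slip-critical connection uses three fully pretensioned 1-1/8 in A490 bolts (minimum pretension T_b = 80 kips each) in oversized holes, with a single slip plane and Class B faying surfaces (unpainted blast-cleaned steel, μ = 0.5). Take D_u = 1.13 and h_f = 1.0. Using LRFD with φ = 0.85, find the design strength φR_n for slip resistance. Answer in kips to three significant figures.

115 kips

R_n = μ · D_u · h_f · T_b · n_s · n_b = 0.5 × 1.13 × 1.0 × 80 × 1 × 3 = 135.6 kips.
Design strength φR_n = 0.85 × 135.6 = 115 kips.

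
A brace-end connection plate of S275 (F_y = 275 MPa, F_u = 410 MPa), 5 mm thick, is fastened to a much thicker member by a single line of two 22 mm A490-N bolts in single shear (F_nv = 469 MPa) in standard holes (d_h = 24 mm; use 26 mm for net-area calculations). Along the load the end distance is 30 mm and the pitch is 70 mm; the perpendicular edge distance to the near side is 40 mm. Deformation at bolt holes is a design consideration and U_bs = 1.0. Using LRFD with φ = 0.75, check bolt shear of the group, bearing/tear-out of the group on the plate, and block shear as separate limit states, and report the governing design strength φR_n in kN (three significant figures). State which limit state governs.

97.8 kN (block shear governs)

Bolt shear: A_b = π·22²/4 = 380.1 mm²; R_n = 469 × 380.1 × 2 × 1 / 1000 = 356.6 kN → 0.75 × 356.6 = 267 kN.
Bearing: edge l_c = 18, r_n = 44.28 kN; interior l_c = 46, r_n = 108.2 kN; R_n = 44.28 + 1·108.2 = 152.5 kN → 114 kN.
Block shear: A_gv = 500, A_nv = 305, A_nt = 135 mm²; R_n = min(0.6F_uA_nv, 0.6F_yA_gv) + U_bs·F_u·A_nt = 130.4 kN → 97.8 kN.
Block shear governs: 97.8 kN.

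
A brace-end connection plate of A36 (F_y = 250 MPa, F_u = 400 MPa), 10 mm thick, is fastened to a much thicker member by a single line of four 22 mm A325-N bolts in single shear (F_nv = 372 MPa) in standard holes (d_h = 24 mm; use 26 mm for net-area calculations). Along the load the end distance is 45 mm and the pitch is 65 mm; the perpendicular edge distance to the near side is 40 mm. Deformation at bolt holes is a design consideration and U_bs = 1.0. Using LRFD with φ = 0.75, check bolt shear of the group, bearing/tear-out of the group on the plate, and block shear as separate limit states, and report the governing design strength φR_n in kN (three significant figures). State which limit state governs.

Bolt shear: A_b = π·22²/4 = 380.1 mm²; R_n = 372 × 380.1 × 4 × 1 / 1000 = 565.6 kN → 0.75 × 565.6 = 424 kN.
Bearing: edge l_c = 33, r_n = 158.4 kN; interior l_c = 41, r_n = 196.8 kN; R_n = 158.4 + 3·196.8 = 748.8 kN → 562 kN.
Block shear: A_gv = 2400, A_nv = 1490, A_nt = 270 mm²; R_n = min(0.6F_uA_nv, 0.6F_yA_gv) + U_bs·F_u·A_nt = 465.6 kN → 349 kN.
Block shear governs: 349 kN.

349 kN (block shear governs)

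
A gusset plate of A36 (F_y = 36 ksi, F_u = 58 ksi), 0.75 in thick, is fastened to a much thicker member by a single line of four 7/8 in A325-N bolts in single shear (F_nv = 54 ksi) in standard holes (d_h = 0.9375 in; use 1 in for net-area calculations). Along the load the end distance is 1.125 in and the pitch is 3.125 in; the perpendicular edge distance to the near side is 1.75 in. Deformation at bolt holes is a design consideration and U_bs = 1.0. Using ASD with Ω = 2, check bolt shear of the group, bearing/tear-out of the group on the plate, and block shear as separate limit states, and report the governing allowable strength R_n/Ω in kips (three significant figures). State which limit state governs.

64.9 kips (bolt shear governs)

Bolt shear: A_b = π·0.875²/4 = 0.6013 in²; R_n = 54 × 0.6013 × 4 × 1 = 129.9 kips → 129.9 / 2 = 64.9 kips.
Bearing: edge l_c = 0.6562, r_n = 34.26 kips; interior l_c = 2.188, r_n = 91.35 kips; R_n = 34.26 + 3·91.35 = 308.3 kips → 154 kips.
Block shear: A_gv = 7.875, A_nv = 5.25, A_nt = 0.9375 in²; R_n = min(0.6F_uA_nv, 0.6F_yA_gv) + U_bs·F_u·A_nt = 224.5 kips → 112 kips.
Bolt shear governs: 64.9 kips.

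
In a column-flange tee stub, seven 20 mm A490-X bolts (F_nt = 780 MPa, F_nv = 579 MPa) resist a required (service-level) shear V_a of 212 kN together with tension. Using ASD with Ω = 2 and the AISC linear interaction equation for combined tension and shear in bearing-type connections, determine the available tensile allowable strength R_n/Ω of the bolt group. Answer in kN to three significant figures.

829 kN

A_b = π·20²/4 = 314.2 mm²; f_rv = 212 × 1000 / (7 × 314.2) = 96.4 MPa.
F'_nt = 1.3 F_nt − (Ω F_nt / F_nv) f_rv = 1.3·780 − (2·780/579)·96.4 = 754.3 MPa, capped at F_nt → F'_nt = 754.3 MPa.
R_n = F'_nt · A_b · n = 754.3 × 314.2 × 7 / 1000 = 1659 kN.
Allowable strength R_n/Ω = 1659 / 2 = 829 kN.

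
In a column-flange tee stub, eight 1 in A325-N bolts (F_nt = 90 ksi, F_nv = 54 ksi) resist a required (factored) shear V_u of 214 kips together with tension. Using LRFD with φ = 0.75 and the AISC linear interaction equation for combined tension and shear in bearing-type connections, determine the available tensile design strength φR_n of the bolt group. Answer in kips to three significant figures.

195 kips

A_b = π·1²/4 = 0.7854 in²; f_rv = 214 / (8 × 0.7854) = 34.06 ksi.
F'_nt = 1.3 F_nt − (F_nt / φF_nv) f_rv = 1.3·90 − (90/(0.75·54))·34.06 = 41.31 ksi, capped at F_nt → F'_nt = 41.31 ksi.
R_n = F'_nt · A_b · n = 41.31 × 0.7854 × 8 = 259.6 kips.
Design strength φR_n = 0.75 × 259.6 = 195 kips.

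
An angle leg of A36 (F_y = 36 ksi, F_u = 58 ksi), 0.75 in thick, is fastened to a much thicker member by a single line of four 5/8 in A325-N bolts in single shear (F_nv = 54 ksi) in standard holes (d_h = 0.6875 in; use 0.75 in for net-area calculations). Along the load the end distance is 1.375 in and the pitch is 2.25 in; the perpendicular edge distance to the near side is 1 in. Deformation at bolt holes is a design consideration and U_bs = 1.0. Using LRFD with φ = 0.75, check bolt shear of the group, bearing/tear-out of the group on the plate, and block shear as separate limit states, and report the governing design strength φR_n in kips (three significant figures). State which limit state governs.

Bolt shear: A_b = π·0.625²/4 = 0.3068 in²; R_n = 54 × 0.3068 × 4 × 1 = 66.27 kips → 0.75 × 66.27 = 49.7 kips.
Bearing: edge l_c = 1.031, r_n = 53.83 kips; interior l_c = 1.562, r_n = 65.25 kips; R_n = 53.83 + 3·65.25 = 249.6 kips → 187 kips.
Block shear: A_gv = 6.094, A_nv = 4.125, A_nt = 0.4688 in²; R_n = min(0.6F_uA_nv, 0.6F_yA_gv) + U_bs·F_u·A_nt = 158.8 kips → 119 kips.
Bolt shear governs: 49.7 kips.

49.7 kips (bolt shear governs)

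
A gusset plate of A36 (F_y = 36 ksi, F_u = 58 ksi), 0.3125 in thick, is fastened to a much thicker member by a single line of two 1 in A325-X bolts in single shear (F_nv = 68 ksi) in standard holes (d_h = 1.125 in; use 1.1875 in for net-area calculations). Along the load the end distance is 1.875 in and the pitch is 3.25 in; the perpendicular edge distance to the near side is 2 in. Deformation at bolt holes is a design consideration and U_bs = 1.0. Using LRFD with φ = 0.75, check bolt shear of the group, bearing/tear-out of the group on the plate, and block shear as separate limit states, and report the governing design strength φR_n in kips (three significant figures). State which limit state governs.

45.1 kips (block shear governs)

Bolt shear: A_b = π·1²/4 = 0.7854 in²; R_n = 68 × 0.7854 × 2 × 1 = 106.8 kips → 0.75 × 106.8 = 80.1 kips.
Bearing: edge l_c = 1.312, r_n = 28.55 kips; interior l_c = 2.125, r_n = 43.5 kips; R_n = 28.55 + 1·43.5 = 72.05 kips → 54 kips.
Block shear: A_gv = 1.602, A_nv = 1.045, A_nt = 0.4395 in²; R_n = min(0.6F_uA_nv, 0.6F_yA_gv) + U_bs·F_u·A_nt = 60.08 kips → 45.1 kips.
Block shear governs: 45.1 kips.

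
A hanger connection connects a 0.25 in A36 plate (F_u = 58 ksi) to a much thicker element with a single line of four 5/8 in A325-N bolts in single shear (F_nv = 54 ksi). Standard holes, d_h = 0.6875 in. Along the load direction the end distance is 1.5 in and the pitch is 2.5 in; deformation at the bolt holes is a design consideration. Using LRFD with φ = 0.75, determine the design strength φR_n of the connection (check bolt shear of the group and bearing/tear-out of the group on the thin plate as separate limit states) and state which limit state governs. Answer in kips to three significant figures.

Bolt shear: A_b = π·0.625²/4 = 0.3068 in²; R_n = 54 × 0.3068 × 4 × 1 = 66.27 kips → 0.75 × 66.27 = 49.7 kips.
Bearing (1.2 l_c t F_u ≤ 2.4 d t F_u): upper limit = 2.4·0.625·0.25·58 = 21.75 kips.
  Edge l_c = 1.5 − 0.6875/2 = 1.156 → r_n = 20.12 kips; interior l_c = 2.5 − 0.6875 = 1.812 → r_n = 21.75 kips.
  R_n,bearing = 1·20.12 + 3·21.75 = 85.37 kips → 0.75 × 85.37 = 64 kips.
Bolt shear governs: 49.7 kips.

49.7 kips (bolt shear governs)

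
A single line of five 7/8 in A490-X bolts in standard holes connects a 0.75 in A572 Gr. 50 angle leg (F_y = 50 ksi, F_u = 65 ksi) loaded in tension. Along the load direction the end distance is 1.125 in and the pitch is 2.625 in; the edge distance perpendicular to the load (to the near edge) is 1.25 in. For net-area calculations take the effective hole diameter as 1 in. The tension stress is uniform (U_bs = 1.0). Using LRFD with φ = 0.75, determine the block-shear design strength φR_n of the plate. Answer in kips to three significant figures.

Shear plane L_v = 1.125 + 4·2.625 = 11.62 in; A_gv = 11.62 × 0.75 = 8.719 in².
A_nv = (11.62 − 4.5·1) × 0.75 = 5.344 in².
A_nt = (1.25 − 0.5·1) × 0.75 = 0.5625 in².
0.6 F_u A_nv = 208.4 kips; 0.6 F_y A_gv = 261.6 kips → shear rupture governs the shear term.
R_n = 208.4 + 1.0 × 65 × 0.5625 = 245 kips.
Design strength φR_n = 0.75 × 245 = 184 kips.

184 kips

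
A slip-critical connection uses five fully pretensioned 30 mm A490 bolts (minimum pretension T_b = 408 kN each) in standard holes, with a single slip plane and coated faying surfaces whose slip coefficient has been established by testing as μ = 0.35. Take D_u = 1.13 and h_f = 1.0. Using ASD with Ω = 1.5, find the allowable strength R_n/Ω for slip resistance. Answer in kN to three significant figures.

538 kN

R_n = μ · D_u · h_f · T_b · n_s · n_b = 0.35 × 1.13 × 1.0 × 408 × 1 × 5 = 806.8 kN.
Allowable strength R_n/Ω = 806.8 / 1.5 = 538 kN.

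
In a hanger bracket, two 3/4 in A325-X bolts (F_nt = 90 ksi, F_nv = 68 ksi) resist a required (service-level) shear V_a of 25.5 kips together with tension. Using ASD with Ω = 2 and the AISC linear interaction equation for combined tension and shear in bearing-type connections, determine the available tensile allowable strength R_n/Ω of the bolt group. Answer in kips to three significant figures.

A_b = π·0.75²/4 = 0.4418 in²; f_rv = 25.5 / (2 × 0.4418) = 28.86 ksi.
F'_nt = 1.3 F_nt − (Ω F_nt / F_nv) f_rv = 1.3·90 − (2·90/68)·28.86 = 40.61 ksi, capped at F_nt → F'_nt = 40.61 ksi.
R_n = F'_nt · A_b · n = 40.61 × 0.4418 × 2 = 35.88 kips.
Allowable strength R_n/Ω = 35.88 / 2 = 17.9 kips.

17.9 kips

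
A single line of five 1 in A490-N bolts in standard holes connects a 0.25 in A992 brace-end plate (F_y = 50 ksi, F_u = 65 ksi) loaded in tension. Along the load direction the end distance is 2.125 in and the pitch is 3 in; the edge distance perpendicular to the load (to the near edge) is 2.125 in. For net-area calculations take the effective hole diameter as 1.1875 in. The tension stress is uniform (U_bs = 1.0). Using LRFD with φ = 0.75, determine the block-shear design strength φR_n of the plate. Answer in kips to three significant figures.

82.9 kips

Shear plane L_v = 2.125 + 4·3 = 14.12 in; A_gv = 14.12 × 0.25 = 3.531 in².
A_nv = (14.12 − 4.5·1.1875) × 0.25 = 2.195 in².
A_nt = (2.125 − 0.5·1.1875) × 0.25 = 0.3828 in².
0.6 F_u A_nv = 85.62 kips; 0.6 F_y A_gv = 105.9 kips → shear rupture governs the shear term.
R_n = 85.62 + 1.0 × 65 × 0.3828 = 110.5 kips.
Design strength φR_n = 0.75 × 110.5 = 82.9 kips.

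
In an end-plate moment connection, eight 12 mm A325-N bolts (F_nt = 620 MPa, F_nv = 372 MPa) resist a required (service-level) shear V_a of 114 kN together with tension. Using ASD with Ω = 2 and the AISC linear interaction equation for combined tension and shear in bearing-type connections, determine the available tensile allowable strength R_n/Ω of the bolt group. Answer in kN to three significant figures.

175 kN

A_b = π·12²/4 = 113.1 mm²; f_rv = 114 × 1000 / (8 × 113.1) = 126 MPa.
F'_nt = 1.3 F_nt − (Ω F_nt / F_nv) f_rv = 1.3·620 − (2·620/372)·126 = 386 MPa, capped at F_nt → F'_nt = 386 MPa.
R_n = F'_nt · A_b · n = 386 × 113.1 × 8 / 1000 = 349.3 kN.
Allowable strength R_n/Ω = 349.3 / 2 = 175 kN.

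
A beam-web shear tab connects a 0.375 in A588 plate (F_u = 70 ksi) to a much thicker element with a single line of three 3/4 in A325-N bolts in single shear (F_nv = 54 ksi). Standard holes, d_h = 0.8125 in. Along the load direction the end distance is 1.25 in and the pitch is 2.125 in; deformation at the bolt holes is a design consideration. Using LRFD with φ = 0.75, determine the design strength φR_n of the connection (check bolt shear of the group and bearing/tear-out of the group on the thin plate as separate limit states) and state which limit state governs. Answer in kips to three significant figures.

Bolt shear: A_b = π·0.75²/4 = 0.4418 in²; R_n = 54 × 0.4418 × 3 × 1 = 71.57 kips → 0.75 × 71.57 = 53.7 kips.
Bearing (1.2 l_c t F_u ≤ 2.4 d t F_u): upper limit = 2.4·0.75·0.375·70 = 47.25 kips.
  Edge l_c = 1.25 − 0.8125/2 = 0.8438 → r_n = 26.58 kips; interior l_c = 2.125 − 0.8125 = 1.312 → r_n = 41.34 kips.
  R_n,bearing = 1·26.58 + 2·41.34 = 109.3 kips → 0.75 × 109.3 = 81.9 kips.
Bolt shear governs: 53.7 kips.

53.7 kips (bolt shear governs)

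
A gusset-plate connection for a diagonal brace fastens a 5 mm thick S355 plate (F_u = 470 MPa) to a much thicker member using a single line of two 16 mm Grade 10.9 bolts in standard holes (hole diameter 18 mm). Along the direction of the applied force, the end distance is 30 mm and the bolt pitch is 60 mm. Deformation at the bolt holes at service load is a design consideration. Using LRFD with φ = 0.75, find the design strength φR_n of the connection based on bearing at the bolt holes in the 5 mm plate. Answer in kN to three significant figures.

112 kN

Per bolt r_n = 1.2 l_c t F_u ≤ 2.4 d t F_u; upper limit = 2.4 × 16 × 5 × 470 / 1000 = 90.24 kN.
Edge bolt: l_c = 30 − 18/2 = 21 mm → 1.2 × 21 × 5 × 470 / 1000 = 59.22 → r_n = 59.22 kN.
Interior bolts: l_c = 60 − 18 = 42 mm → 1.2 × 42 × 5 × 470 / 1000 = 118.4 → r_n = 90.24 kN.
R_n = 1 × 59.22 + 1 × 90.24 = 149.5 kN.
Design strength φR_n = 0.75 × 149.5 = 112 kN.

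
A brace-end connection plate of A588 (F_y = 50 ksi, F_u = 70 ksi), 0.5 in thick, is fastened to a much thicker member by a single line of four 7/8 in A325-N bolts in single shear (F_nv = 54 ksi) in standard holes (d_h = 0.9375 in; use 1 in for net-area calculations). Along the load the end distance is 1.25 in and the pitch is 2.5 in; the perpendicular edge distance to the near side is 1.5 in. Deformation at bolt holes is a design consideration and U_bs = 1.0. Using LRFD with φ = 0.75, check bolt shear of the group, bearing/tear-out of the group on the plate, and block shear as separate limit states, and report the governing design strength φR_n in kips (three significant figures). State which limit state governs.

Bolt shear: A_b = π·0.875²/4 = 0.6013 in²; R_n = 54 × 0.6013 × 4 × 1 = 129.9 kips → 0.75 × 129.9 = 97.4 kips.
Bearing: edge l_c = 0.7812, r_n = 32.81 kips; interior l_c = 1.562, r_n = 65.62 kips; R_n = 32.81 + 3·65.62 = 229.7 kips → 172 kips.
Block shear: A_gv = 4.375, A_nv = 2.625, A_nt = 0.5 in²; R_n = min(0.6F_uA_nv, 0.6F_yA_gv) + U_bs·F_u·A_nt = 145.2 kips → 109 kips.
Bolt shear governs: 97.4 kips.

97.4 kips (bolt shear governs)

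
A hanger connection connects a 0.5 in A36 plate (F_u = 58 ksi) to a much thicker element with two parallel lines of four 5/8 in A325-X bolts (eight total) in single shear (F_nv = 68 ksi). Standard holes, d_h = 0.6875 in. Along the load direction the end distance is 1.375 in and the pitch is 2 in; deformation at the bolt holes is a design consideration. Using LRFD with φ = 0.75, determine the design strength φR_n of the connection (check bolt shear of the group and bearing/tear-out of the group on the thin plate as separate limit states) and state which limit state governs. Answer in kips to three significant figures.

Bolt shear: A_b = π·0.625²/4 = 0.3068 in²; R_n = 68 × 0.3068 × 8 × 1 = 166.9 kips → 0.75 × 166.9 = 125 kips.
Bearing (1.2 l_c t F_u ≤ 2.4 d t F_u): upper limit = 2.4·0.625·0.5·58 = 43.5 kips.
  Edge l_c = 1.375 − 0.6875/2 = 1.031 → r_n = 35.89 kips; interior l_c = 2 − 0.6875 = 1.312 → r_n = 43.5 kips.
  R_n,bearing = 2·35.89 + 6·43.5 = 332.8 kips → 0.75 × 332.8 = 250 kips.
Bolt shear governs: 125 kips.

125 kips (bolt shear governs)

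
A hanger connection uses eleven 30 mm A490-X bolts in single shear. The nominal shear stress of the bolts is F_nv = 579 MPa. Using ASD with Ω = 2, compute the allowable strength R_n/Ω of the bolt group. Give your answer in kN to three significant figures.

A_b = π × 30² / 4 = 706.9 mm².
R_n = F_nv · A_b · n · n_s = 579 × 706.9 × 11 × 1 / 1000 = 4502 kN.
Allowable strength R_n/Ω = 4502 / 2 = 2250 kN.

2250 kN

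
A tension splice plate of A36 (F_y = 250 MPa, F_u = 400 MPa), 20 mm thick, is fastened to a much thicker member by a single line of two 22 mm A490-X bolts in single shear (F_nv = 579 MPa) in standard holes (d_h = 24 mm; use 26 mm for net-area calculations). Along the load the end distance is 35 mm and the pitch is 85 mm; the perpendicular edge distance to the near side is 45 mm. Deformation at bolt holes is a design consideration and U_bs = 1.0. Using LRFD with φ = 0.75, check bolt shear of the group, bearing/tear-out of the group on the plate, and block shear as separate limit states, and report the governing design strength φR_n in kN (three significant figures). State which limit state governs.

Bolt shear: A_b = π·22²/4 = 380.1 mm²; R_n = 579 × 380.1 × 2 × 1 / 1000 = 440.2 kN → 0.75 × 440.2 = 330 kN.
Bearing: edge l_c = 23, r_n = 220.8 kN; interior l_c = 61, r_n = 422.4 kN; R_n = 220.8 + 1·422.4 = 643.2 kN → 482 kN.
Block shear: A_gv = 2400, A_nv = 1620, A_nt = 640 mm²; R_n = min(0.6F_uA_nv, 0.6F_yA_gv) + U_bs·F_u·A_nt = 616 kN → 462 kN.
Bolt shear governs: 330 kN.

330 kN (bolt shear governs)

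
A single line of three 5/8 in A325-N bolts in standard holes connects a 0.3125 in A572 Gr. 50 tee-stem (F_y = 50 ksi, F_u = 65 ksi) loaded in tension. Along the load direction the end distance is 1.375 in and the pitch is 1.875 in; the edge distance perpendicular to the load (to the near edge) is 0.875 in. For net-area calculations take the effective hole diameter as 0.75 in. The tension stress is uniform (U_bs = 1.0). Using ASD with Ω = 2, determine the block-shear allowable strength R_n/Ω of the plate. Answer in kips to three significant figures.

Shear plane L_v = 1.375 + 2·1.875 = 5.125 in; A_gv = 5.125 × 0.3125 = 1.602 in².
A_nv = (5.125 − 2.5·0.75) × 0.3125 = 1.016 in².
A_nt = (0.875 − 0.5·0.75) × 0.3125 = 0.1562 in².
0.6 F_u A_nv = 39.61 kips; 0.6 F_y A_gv = 48.05 kips → shear rupture governs the shear term.
R_n = 39.61 + 1.0 × 65 × 0.1562 = 49.77 kips.
Allowable strength R_n/Ω = 49.77 / 2 = 24.9 kips.

24.9 kips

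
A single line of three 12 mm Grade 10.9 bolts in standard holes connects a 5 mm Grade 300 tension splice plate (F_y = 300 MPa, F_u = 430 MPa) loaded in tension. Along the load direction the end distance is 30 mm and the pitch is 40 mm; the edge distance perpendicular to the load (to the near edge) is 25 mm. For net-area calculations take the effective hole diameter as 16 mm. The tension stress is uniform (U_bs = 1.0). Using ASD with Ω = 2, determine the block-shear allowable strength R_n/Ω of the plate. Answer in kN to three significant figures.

Shear plane L_v = 30 + 2·40 = 110 mm; A_gv = 110 × 5 = 550 mm².
A_nv = (110 − 2.5·16) × 5 = 350 mm².
A_nt = (25 − 0.5·16) × 5 = 85 mm².
0.6 F_u A_nv = 90.3 kN; 0.6 F_y A_gv = 99 kN → shear rupture governs the shear term.
R_n = 90.3 + 1.0 × 430 × 85 / 1000 = 126.8 kN.
Allowable strength R_n/Ω = 126.8 / 2 = 63.4 kN.

63.4 kN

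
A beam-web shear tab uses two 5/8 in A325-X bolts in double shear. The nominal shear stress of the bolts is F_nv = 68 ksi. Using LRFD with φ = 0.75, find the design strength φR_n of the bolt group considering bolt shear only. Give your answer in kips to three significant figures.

A_b = π × 0.625² / 4 = 0.3068 in².
R_n = F_nv · A_b · n · n_s = 68 × 0.3068 × 2 × 2 = 83.45 kips.
Design strength φR_n = 0.75 × 83.45 = 62.6 kips.

62.6 kips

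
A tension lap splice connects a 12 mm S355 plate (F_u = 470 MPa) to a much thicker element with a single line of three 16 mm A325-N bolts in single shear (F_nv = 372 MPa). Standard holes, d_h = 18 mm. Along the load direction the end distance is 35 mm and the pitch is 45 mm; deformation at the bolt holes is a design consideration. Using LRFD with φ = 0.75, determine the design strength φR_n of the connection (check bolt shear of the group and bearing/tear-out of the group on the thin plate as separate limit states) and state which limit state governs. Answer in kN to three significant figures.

Bolt shear: A_b = π·16²/4 = 201.1 mm²; R_n = 372 × 201.1 × 3 × 1 / 1000 = 224.4 kN → 0.75 × 224.4 = 168 kN.
Bearing (1.2 l_c t F_u ≤ 2.4 d t F_u): upper limit = 2.4·16·12·470 / 1000 = 216.6 kN.
  Edge l_c = 35 − 18/2 = 26 → r_n = 176 kN; interior l_c = 45 − 18 = 27 → r_n = 182.7 kN.
  R_n,bearing = 1·176 + 2·182.7 = 541.4 kN → 0.75 × 541.4 = 406 kN.
Bolt shear governs: 168 kN.

168 kN (bolt shear governs)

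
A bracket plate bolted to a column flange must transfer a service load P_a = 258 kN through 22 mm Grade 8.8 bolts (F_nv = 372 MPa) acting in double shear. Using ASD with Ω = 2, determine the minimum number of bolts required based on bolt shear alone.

A_b = π·22²/4 = 380.1 mm².
Per-bolt allowable strength R_n/Ω = 372 × 380.1 × 2 / 1000 / 2 = 141.4 kN.
n ≥ 258 / 141.4 = 1.824 → use 2 bolts.

2 bolts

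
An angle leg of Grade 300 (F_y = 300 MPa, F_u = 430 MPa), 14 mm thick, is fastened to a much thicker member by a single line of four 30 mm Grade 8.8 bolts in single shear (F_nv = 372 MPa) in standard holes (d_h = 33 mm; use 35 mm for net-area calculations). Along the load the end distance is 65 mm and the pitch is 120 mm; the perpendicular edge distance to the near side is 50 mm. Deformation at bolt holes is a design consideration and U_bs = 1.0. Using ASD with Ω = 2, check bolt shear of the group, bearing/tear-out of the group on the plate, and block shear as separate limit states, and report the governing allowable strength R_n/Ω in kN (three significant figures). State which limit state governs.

Bolt shear: A_b = π·30²/4 = 706.9 mm²; R_n = 372 × 706.9 × 4 × 1 / 1000 = 1052 kN → 1052 / 2 = 526 kN.
Bearing: edge l_c = 48.5, r_n = 350.4 kN; interior l_c = 87, r_n = 433.4 kN; R_n = 350.4 + 3·433.4 = 1651 kN → 825 kN.
Block shear: A_gv = 5950, A_nv = 4235, A_nt = 455 mm²; R_n = min(0.6F_uA_nv, 0.6F_yA_gv) + U_bs·F_u·A_nt = 1267 kN → 633 kN.
Bolt shear governs: 526 kN.

526 kN (bolt shear governs)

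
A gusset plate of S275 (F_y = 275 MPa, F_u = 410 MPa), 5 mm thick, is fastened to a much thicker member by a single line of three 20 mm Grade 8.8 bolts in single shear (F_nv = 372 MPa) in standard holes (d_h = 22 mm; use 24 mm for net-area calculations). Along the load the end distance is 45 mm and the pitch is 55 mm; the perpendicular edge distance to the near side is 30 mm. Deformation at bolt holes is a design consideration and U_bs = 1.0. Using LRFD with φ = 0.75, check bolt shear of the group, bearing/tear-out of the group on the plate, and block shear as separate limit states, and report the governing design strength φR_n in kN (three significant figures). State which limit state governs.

115 kN (block shear governs)

Bolt shear: A_b = π·20²/4 = 314.2 mm²; R_n = 372 × 314.2 × 3 × 1 / 1000 = 350.6 kN → 0.75 × 350.6 = 263 kN.
Bearing: edge l_c = 34, r_n = 83.64 kN; interior l_c = 33, r_n = 81.18 kN; R_n = 83.64 + 2·81.18 = 246 kN → 184 kN.
Block shear: A_gv = 775, A_nv = 475, A_nt = 90 mm²; R_n = min(0.6F_uA_nv, 0.6F_yA_gv) + U_bs·F_u·A_nt = 153.8 kN → 115 kN.
Block shear governs: 115 kN.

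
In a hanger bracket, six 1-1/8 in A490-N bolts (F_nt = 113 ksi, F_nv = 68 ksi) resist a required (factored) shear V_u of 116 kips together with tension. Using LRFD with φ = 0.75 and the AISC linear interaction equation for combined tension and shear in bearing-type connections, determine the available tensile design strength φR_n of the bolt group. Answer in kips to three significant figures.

464 kips

A_b = π·1.125²/4 = 0.994 in²; f_rv = 116 / (6 × 0.994) = 19.45 ksi.
F'_nt = 1.3 F_nt − (F_nt / φF_nv) f_rv = 1.3·113 − (113/(0.75·68))·19.45 = 103.8 ksi, capped at F_nt → F'_nt = 103.8 ksi.
R_n = F'_nt · A_b · n = 103.8 × 0.994 × 6 = 619.1 kips.
Design strength φR_n = 0.75 × 619.1 = 464 kips.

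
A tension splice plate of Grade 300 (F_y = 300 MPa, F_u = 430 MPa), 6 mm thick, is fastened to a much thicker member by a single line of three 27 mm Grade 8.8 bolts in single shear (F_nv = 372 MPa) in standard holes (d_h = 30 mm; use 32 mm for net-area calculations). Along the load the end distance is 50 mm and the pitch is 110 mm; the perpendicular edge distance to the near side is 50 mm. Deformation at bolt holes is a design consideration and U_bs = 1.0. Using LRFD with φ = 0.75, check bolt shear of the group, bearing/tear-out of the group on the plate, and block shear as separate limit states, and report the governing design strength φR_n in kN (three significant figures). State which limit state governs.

Bolt shear: A_b = π·27²/4 = 572.6 mm²; R_n = 372 × 572.6 × 3 × 1 / 1000 = 639 kN → 0.75 × 639 = 479 kN.
Bearing: edge l_c = 35, r_n = 108.4 kN; interior l_c = 80, r_n = 167.2 kN; R_n = 108.4 + 2·167.2 = 442.7 kN → 332 kN.
Block shear: A_gv = 1620, A_nv = 1140, A_nt = 204 mm²; R_n = min(0.6F_uA_nv, 0.6F_yA_gv) + U_bs·F_u·A_nt = 379.3 kN → 284 kN.
Block shear governs: 284 kN.

284 kN (block shear governs)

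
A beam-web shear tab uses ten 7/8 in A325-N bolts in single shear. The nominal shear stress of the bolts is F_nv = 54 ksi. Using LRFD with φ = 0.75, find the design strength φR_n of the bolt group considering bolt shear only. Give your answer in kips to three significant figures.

244 kips

A_b = π × 0.875² / 4 = 0.6013 in².
R_n = F_nv · A_b · n · n_s = 54 × 0.6013 × 10 × 1 = 324.7 kips.
Design strength φR_n = 0.75 × 324.7 = 244 kips.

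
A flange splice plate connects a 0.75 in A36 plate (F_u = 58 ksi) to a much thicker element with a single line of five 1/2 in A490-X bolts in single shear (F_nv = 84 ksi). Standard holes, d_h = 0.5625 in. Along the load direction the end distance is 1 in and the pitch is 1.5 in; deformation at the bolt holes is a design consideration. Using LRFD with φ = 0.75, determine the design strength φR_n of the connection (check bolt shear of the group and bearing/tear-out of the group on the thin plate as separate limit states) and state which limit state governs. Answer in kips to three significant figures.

Bolt shear: A_b = π·0.5²/4 = 0.1963 in²; R_n = 84 × 0.1963 × 5 × 1 = 82.47 kips → 0.75 × 82.47 = 61.9 kips.
Bearing (1.2 l_c t F_u ≤ 2.4 d t F_u): upper limit = 2.4·0.5·0.75·58 = 52.2 kips.
  Edge l_c = 1 − 0.5625/2 = 0.7188 → r_n = 37.52 kips; interior l_c = 1.5 − 0.5625 = 0.9375 → r_n = 48.94 kips.
  R_n,bearing = 1·37.52 + 4·48.94 = 233.3 kips → 0.75 × 233.3 = 175 kips.
Bolt shear governs: 61.9 kips.

61.9 kips (bolt shear governs)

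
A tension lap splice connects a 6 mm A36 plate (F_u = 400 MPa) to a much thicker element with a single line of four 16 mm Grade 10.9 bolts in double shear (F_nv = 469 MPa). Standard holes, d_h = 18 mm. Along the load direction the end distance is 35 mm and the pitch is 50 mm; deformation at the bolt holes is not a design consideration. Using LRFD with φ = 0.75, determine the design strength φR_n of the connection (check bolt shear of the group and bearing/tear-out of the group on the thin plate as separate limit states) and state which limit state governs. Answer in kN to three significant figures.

Bolt shear: A_b = π·16²/4 = 201.1 mm²; R_n = 469 × 201.1 × 4 × 2 / 1000 = 754.4 kN → 0.75 × 754.4 = 566 kN.
Bearing (1.5 l_c t F_u ≤ 3.0 d t F_u): upper limit = 3.0·16·6·400 / 1000 = 115.2 kN.
  Edge l_c = 35 − 18/2 = 26 → r_n = 93.6 kN; interior l_c = 50 − 18 = 32 → r_n = 115.2 kN.
  R_n,bearing = 1·93.6 + 3·115.2 = 439.2 kN → 0.75 × 439.2 = 329 kN.
Bearing governs: 329 kN.

329 kN (bearing governs)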